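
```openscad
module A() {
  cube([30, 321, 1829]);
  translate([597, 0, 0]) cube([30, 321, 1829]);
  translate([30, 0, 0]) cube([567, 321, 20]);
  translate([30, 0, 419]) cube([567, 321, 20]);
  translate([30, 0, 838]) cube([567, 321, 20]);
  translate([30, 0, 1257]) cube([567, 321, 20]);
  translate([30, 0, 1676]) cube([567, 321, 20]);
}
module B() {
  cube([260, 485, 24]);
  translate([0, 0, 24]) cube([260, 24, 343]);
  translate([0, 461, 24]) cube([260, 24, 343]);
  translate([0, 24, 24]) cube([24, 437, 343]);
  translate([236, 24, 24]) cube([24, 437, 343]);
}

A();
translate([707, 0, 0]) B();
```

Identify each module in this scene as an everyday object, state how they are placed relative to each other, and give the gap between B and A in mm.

A is a bookshelf. B is an open box. The open box is on the floor beside the bookshelf on its +x side. The gap between the open box and the bookshelf is 80 mm.

The open box's nearest face is 80 mm from the bookshelf's +x face.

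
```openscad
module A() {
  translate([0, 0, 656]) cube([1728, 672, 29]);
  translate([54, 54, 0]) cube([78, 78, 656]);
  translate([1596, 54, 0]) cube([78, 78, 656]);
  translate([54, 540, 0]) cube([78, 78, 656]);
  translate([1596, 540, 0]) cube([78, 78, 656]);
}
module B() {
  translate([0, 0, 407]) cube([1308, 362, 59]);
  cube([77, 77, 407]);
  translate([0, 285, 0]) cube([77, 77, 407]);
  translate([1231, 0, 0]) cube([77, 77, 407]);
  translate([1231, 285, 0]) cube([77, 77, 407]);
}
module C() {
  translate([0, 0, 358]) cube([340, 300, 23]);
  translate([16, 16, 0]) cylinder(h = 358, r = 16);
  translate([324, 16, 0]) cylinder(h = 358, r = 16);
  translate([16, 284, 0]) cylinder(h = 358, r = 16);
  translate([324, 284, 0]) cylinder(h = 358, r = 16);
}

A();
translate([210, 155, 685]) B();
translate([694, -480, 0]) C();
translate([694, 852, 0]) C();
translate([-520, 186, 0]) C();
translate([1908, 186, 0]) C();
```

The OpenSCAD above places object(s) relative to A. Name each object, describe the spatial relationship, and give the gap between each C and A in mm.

Each stool's nearest face is 180 mm from the table's bounding box.

A is a table. B is a bench. C is a stool. The bench is on top of the table, centred. Four stools sit around the table at the −y, +y, −x, +x sides. The gap between each stool and the table is 180 mm.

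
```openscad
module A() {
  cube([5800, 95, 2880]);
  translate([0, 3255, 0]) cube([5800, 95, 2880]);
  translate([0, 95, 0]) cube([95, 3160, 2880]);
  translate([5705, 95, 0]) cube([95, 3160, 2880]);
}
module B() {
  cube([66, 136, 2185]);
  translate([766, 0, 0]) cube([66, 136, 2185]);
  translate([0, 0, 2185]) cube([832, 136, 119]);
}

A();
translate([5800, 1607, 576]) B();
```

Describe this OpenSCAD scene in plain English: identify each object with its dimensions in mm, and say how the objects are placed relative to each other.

A is a box-shaped house frame (walls only): outside footprint 5800×3350 mm, wall height 2880 mm, wall thickness 95 mm. The two y-facing walls run the full x-width; the two x-facing walls fit between the inner faces of the y-facing walls.

B is a door frame. The clear opening is 700 mm wide and 2185 mm high. Two 66 mm wide jambs, 136 mm deep, stand either side of the opening from the floor to the top of the opening. A 119 mm thick head sits across the top of both jambs, spanning the full outside width of the frame.

The door frame is beside the house frame with their tops flush at z = 2880.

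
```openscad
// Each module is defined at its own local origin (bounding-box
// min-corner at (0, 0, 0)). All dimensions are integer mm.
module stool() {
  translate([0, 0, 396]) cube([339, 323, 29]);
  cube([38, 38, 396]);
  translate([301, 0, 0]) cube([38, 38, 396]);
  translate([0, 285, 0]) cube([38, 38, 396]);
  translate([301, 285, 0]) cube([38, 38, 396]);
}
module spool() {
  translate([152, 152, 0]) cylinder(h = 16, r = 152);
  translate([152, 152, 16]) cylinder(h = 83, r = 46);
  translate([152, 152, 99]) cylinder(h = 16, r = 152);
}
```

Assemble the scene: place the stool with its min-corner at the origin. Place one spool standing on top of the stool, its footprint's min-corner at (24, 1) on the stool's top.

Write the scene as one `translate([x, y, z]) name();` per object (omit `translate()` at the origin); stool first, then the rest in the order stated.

stool();
translate([24, 1, 425]) spool();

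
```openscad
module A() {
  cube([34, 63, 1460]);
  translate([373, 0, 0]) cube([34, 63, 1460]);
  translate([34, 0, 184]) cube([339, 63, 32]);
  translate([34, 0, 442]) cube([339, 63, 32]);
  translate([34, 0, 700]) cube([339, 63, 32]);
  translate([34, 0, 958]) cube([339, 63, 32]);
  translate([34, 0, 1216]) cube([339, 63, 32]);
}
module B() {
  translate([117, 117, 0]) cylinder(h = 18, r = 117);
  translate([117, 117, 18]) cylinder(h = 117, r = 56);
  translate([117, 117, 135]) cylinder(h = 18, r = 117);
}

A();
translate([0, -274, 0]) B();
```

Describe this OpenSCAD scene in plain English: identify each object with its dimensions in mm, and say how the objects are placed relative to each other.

A is a straight ladder. Two 34×63 mm vertical rails, 1460 mm tall, stand 407 mm apart (outside-to-outside) with their front faces coplanar on the −y side. 5 rungs, each 63 mm deep and 32 mm tall, span between the inner faces of the rails, front faces flush with the rails. The lowest rung's underside is at z = 184 mm and rungs are spaced 258 mm apart (underside to underside).

B is a spool: two coaxial disc flanges of radius 117 mm and thickness 18 mm, joined by a core cylinder of radius 56 mm and height 117 mm. The lower flange rests on z = 0 and the three cylinders share a vertical axis.

The spool is on the floor beside the ladder on its −y side.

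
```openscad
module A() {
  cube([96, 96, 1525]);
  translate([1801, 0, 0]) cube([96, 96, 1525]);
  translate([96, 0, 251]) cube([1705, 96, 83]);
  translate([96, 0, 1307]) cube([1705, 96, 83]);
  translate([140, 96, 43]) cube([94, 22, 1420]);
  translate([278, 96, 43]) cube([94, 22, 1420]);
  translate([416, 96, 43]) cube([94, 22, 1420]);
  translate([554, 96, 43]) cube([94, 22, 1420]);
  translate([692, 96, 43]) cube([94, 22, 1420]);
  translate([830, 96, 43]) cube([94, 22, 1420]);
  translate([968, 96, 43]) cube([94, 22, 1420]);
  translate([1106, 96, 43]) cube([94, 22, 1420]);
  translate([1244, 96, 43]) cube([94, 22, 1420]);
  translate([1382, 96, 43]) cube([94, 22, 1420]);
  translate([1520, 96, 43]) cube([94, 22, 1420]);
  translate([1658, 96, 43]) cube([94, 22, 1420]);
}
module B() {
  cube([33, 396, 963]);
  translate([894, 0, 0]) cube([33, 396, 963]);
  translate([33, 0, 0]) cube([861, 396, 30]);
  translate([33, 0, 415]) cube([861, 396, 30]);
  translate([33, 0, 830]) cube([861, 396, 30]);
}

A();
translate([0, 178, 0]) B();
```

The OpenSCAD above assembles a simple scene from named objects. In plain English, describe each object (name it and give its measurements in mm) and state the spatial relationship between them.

A is a fence section. Two 96×96 mm posts, 1525 mm tall, stand on the floor with a clear span of 1705 mm between their inner faces. Two horizontal rails of 96×83 mm section span the gap between the posts with their undersides at z = 251 mm and z = 1307 mm, flush with the posts' −y face. 12 pickets, each 94 mm wide, 22 mm thick and 1420 mm tall, are fixed to the +y face of the rails with their bottoms at z = 43 mm, evenly spaced across the span with equal gaps (rounded down to the nearest mm) at the −x end and between each pair — any rounding remainder accumulates at the +x end.

B is an open bookshelf. Two side panels, each 33 mm thick, 396 mm deep and 963 mm tall, stand 927 mm apart (outside-to-outside). Between them sit 3 shelves, each 30 mm thick and 396 mm deep, spanning the full gap between the sides. The bottom shelf rests on the floor (its underside at z = 0) and the clear gap between one shelf's top and the next shelf's underside is 385 mm.

The bookshelf is on the floor beside the fence section on its +y side.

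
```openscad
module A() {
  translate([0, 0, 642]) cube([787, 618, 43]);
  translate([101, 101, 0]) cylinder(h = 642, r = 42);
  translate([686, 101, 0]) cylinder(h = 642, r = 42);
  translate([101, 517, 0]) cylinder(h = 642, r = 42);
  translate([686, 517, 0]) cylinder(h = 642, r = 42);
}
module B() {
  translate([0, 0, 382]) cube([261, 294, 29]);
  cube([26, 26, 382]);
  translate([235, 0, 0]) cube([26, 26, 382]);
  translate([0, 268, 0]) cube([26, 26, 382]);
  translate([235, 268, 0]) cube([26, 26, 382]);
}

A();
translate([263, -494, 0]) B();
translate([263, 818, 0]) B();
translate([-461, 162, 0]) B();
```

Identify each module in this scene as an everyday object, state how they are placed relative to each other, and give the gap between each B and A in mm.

A is a table. B is a stool. Three stools sit around the table at the −y, +y, −x sides. The gap between each stool and the table is 200 mm.

Each stool's nearest face is 200 mm from the table's bounding box.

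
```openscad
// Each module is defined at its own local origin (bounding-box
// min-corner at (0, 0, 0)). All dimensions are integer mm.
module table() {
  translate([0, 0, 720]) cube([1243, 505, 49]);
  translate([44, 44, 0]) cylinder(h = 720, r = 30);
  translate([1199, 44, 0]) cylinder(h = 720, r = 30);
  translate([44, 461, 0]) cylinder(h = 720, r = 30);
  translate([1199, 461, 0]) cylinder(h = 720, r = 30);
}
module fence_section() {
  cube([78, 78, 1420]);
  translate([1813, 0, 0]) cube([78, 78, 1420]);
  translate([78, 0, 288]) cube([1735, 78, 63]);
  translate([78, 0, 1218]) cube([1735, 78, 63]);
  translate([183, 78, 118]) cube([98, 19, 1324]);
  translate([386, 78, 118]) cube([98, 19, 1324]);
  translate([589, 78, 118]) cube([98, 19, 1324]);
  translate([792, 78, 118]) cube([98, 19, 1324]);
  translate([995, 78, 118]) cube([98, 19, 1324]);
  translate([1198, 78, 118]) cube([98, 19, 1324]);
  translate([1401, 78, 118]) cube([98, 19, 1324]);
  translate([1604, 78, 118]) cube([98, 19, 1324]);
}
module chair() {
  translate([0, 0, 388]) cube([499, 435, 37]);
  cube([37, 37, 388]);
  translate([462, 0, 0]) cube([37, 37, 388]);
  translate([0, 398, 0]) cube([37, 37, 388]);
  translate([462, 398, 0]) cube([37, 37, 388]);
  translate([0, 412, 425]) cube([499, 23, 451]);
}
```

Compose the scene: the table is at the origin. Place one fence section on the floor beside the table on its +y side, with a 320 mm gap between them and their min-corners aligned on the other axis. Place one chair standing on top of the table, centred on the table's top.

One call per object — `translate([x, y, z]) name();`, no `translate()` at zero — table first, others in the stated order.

table();
translate([0, 825, 0]) fence_section();
translate([372, 35, 769]) chair();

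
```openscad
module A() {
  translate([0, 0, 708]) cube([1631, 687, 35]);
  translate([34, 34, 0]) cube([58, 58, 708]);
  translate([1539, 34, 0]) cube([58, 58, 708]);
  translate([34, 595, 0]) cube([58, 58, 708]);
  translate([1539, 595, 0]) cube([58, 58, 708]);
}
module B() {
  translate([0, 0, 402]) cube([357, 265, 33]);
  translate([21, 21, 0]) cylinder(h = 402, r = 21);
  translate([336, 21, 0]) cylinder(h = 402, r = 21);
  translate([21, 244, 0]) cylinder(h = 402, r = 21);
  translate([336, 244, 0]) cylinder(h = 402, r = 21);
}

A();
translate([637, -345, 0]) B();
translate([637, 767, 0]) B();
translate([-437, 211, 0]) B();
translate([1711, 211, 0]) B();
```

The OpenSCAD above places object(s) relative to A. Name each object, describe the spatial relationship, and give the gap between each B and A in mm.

Each stool's nearest face is 80 mm from the table's bounding box.

A is a table. B is a stool. Four stools sit around the table at the −y, +y, −x, +x sides. The gap between each stool and the table is 80 mm.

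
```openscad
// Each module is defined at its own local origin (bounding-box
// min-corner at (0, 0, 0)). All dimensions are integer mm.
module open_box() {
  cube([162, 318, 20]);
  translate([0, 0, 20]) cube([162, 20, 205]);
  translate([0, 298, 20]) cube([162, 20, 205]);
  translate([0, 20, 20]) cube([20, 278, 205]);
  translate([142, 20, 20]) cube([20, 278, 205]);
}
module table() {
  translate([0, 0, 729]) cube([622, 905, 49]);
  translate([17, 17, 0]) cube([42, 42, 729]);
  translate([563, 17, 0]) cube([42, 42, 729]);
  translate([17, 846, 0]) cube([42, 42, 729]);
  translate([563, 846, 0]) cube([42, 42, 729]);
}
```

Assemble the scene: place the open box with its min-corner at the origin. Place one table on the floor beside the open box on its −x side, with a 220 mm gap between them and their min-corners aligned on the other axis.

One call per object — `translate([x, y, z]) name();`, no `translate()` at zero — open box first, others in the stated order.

open_box();
translate([-842, 0, 0]) table();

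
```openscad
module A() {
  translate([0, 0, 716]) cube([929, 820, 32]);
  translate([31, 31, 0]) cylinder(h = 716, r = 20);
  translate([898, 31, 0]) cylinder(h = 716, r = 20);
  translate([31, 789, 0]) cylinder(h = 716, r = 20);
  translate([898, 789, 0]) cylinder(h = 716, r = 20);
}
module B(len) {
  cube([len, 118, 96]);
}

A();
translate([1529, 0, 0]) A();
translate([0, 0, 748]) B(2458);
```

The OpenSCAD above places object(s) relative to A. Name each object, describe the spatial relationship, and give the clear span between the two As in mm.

Second table starts at x = 1529; first ends at x = 929; clear span = 1529 − 929 = 600 mm.

A is a table. B is a beam. A beam spans the tops of two tables. The clear span between the two tables is 600 mm.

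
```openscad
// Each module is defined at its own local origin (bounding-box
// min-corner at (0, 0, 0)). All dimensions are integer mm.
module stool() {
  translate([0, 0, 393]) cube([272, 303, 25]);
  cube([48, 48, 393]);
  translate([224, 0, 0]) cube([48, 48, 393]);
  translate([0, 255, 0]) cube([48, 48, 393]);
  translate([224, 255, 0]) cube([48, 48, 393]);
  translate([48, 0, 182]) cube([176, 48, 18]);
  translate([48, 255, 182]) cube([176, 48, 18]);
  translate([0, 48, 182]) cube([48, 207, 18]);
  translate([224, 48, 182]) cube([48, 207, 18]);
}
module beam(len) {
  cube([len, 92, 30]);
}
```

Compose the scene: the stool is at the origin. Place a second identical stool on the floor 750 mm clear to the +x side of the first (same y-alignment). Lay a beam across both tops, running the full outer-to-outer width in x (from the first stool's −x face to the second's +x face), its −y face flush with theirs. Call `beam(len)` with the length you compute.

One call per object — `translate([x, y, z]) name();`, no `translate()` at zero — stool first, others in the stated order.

stool();
translate([1022, 0, 0]) stool();
translate([0, 0, 418]) beam(1294);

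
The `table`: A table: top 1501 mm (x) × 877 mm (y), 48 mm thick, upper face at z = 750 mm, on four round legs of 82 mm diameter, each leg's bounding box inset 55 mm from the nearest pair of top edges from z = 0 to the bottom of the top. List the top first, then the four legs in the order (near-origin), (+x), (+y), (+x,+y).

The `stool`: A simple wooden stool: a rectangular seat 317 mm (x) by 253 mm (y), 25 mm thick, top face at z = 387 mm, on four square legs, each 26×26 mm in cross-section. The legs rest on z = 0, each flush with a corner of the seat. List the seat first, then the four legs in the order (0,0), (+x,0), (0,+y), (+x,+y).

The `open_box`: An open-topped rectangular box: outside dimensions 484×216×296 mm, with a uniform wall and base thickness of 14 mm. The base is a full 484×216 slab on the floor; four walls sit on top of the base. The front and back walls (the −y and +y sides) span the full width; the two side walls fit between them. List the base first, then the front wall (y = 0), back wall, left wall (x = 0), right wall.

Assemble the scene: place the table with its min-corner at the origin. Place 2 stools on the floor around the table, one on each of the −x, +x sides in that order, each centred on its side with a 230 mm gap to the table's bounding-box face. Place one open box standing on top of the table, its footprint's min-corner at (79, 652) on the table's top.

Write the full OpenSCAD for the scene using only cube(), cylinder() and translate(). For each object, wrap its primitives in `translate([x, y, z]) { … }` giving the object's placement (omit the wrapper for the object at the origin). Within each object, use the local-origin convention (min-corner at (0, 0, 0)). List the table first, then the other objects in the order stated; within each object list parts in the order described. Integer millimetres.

translate([0, 0, 702]) cube([1501, 877, 48]);
translate([96, 96, 0]) cylinder(h = 702, r = 41);
translate([1405, 96, 0]) cylinder(h = 702, r = 41);
translate([96, 781, 0]) cylinder(h = 702, r = 41);
translate([1405, 781, 0]) cylinder(h = 702, r = 41);
translate([-547, 312, 0]) {
  translate([0, 0, 362]) cube([317, 253, 25]);
  cube([26, 26, 362]);
  translate([291, 0, 0]) cube([26, 26, 362]);
  translate([0, 227, 0]) cube([26, 26, 362]);
  translate([291, 227, 0]) cube([26, 26, 362]);
}
translate([1731, 312, 0]) {
  translate([0, 0, 362]) cube([317, 253, 25]);
  cube([26, 26, 362]);
  translate([291, 0, 0]) cube([26, 26, 362]);
  translate([0, 227, 0]) cube([26, 26, 362]);
  translate([291, 227, 0]) cube([26, 26, 362]);
}
translate([79, 652, 750]) {
  cube([484, 216, 14]);
  translate([0, 0, 14]) cube([484, 14, 282]);
  translate([0, 202, 14]) cube([484, 14, 282]);
  translate([0, 14, 14]) cube([14, 188, 282]);
  translate([470, 14, 14]) cube([14, 188, 282]);
}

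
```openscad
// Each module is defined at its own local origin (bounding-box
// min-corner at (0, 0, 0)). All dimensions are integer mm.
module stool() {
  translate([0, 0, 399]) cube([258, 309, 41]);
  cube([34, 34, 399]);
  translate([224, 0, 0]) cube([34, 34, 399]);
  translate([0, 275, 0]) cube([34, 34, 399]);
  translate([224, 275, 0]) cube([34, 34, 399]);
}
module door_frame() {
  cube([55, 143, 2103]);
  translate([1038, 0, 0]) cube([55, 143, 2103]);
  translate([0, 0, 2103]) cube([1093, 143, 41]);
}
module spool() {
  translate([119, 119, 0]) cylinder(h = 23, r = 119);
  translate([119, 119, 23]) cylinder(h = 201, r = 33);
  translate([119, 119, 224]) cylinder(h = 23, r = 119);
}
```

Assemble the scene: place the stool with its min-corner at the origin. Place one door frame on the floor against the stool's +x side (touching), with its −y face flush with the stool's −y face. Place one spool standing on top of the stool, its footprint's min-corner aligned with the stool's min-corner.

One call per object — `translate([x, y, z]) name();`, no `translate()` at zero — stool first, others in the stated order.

stool();
translate([258, 0, 0]) door_frame();
translate([0, 0, 440]) spool();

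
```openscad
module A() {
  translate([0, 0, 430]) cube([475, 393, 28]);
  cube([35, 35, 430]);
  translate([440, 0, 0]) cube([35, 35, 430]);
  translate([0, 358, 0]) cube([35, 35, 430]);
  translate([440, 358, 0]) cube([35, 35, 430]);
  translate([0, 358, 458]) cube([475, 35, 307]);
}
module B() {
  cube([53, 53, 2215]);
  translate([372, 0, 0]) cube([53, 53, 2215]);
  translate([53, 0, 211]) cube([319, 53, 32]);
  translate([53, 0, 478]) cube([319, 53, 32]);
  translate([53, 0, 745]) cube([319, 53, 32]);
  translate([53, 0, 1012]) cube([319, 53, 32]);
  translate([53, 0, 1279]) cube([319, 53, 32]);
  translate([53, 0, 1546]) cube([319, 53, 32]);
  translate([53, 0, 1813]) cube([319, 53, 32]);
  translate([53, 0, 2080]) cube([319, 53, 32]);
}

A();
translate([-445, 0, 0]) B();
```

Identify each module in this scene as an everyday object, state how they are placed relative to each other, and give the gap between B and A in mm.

The ladder's nearest face is 20 mm from the chair's −x face.

A is a chair. B is a ladder. The ladder is on the floor beside the chair on its −x side. The gap between the ladder and the chair is 20 mm.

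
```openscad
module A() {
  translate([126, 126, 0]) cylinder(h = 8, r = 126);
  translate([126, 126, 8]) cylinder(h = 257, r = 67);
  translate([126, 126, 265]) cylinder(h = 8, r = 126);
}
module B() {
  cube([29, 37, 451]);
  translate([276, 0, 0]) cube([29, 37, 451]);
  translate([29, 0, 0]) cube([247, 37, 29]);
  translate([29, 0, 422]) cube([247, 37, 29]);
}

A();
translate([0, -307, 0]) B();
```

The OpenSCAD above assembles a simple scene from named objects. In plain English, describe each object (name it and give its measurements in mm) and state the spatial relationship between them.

A is a spool: two coaxial disc flanges of radius 126 mm and thickness 8 mm, joined by a core cylinder of radius 67 mm and height 257 mm. The lower flange rests on z = 0 and the three cylinders share a vertical axis.

B is a picture frame with a 247×393 mm rectangular opening (x by z) and a uniform 29 mm border on every side. Frame depth is 37 mm along y. It is built from two vertical stiles running the full outside height and two horizontal rails spanning the gap between the stiles.

The picture frame is on the floor beside the spool on its −y side.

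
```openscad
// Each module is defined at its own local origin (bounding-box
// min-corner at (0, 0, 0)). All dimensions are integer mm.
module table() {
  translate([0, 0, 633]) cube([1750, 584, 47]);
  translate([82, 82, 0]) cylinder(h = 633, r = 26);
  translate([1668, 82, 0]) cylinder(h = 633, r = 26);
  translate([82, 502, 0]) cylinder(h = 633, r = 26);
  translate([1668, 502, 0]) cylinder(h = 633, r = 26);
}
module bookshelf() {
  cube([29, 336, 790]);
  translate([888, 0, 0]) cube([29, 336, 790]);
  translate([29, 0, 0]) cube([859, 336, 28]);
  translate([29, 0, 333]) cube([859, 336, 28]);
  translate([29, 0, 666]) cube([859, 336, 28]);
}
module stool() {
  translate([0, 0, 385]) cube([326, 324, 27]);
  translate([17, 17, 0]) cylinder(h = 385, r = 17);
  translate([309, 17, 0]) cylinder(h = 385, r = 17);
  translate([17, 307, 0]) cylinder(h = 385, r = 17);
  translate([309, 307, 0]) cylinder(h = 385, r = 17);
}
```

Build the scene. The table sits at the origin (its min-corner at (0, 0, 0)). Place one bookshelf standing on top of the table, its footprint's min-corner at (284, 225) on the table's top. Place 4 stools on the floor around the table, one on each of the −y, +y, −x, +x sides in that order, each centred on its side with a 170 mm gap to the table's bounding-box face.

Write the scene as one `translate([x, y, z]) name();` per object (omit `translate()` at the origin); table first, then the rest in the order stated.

table();
translate([284, 225, 680]) bookshelf();
translate([712, -494, 0]) stool();
translate([712, 754, 0]) stool();
translate([-496, 130, 0]) stool();
translate([1920, 130, 0]) stool();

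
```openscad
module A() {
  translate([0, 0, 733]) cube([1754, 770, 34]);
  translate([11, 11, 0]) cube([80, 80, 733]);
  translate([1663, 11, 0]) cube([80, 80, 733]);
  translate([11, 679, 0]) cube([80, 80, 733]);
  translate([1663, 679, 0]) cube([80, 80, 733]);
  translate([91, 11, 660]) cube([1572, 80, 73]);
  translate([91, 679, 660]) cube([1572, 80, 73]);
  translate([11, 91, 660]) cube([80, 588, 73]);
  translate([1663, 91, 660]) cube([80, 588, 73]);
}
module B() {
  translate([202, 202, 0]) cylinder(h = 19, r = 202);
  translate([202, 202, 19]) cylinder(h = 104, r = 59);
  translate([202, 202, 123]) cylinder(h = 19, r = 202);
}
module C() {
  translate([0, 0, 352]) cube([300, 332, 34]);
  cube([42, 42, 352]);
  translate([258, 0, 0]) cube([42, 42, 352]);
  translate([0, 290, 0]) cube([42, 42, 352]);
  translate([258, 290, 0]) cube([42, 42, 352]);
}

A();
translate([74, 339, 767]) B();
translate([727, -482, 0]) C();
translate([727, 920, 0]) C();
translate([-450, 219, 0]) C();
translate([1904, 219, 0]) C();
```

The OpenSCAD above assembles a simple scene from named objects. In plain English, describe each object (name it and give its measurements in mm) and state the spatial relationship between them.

A is a table with a 1754×770 mm rectangular top, 34 mm thick, top surface at z = 767 mm, supported by four 80×80 mm square legs, each inset 11 mm from the nearest pair of top edges, running from the floor. Four apron rails, 80 mm thick and 73 mm tall, run between adjacent legs with their top edges flush with the underside of the top and their outer faces flush with the legs' outer faces.

B is a spool: two coaxial disc flanges of radius 202 mm and thickness 19 mm, joined by a core cylinder of radius 59 mm and height 104 mm. The lower flange rests on z = 0 and the three cylinders share a vertical axis.

C is a four-legged stool. The seat is 300×332 mm, 34 mm thick, top at z = 386 mm. It stands on four square legs, each 42×42 mm in cross-section, from z = 0 to the seat underside, each flush with a corner of the seat.

The spool is on top of the table. Four stools sit around the table at the −y, +y, −x, +x sides.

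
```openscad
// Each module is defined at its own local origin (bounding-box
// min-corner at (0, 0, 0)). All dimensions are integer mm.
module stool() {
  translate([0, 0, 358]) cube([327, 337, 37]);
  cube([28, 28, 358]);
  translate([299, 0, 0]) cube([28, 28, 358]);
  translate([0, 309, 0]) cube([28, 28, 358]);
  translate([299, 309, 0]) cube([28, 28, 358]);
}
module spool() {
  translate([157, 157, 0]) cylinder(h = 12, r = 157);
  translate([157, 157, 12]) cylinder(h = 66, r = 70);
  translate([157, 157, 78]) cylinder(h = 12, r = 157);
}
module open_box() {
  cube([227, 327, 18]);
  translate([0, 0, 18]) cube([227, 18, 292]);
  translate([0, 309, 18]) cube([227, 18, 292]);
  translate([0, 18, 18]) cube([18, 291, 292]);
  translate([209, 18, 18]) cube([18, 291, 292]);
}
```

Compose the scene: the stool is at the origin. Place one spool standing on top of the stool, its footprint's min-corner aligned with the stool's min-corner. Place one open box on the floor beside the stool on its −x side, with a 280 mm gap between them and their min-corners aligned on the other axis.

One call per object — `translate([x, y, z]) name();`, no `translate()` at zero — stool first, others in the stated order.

stool();
translate([0, 0, 395]) spool();
translate([-507, 0, 0]) open_box();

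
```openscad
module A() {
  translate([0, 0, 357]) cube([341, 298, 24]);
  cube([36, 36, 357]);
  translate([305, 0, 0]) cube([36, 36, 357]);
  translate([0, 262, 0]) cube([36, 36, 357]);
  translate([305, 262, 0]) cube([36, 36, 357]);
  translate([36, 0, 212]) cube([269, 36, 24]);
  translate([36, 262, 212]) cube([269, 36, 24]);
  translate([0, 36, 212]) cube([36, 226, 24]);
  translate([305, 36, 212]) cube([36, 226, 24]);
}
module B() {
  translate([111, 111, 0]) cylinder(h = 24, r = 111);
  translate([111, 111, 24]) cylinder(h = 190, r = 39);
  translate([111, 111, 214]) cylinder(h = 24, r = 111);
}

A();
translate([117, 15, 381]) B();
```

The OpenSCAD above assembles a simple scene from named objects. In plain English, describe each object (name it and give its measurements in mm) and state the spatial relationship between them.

A is a simple wooden stool: a rectangular seat 341 mm (x) by 298 mm (y), 24 mm thick, top face at z = 381 mm, on four square legs, each 36×36 mm in cross-section. The legs rest on z = 0, each flush with a corner of the seat. Four stretchers, 36 mm wide and 24 mm tall, connect adjacent legs with their undersides at z = 212 mm, each running between the inner faces of the legs it joins and aligned with the legs' outer faces on the other axis.

B is a spool: two coaxial disc flanges of radius 111 mm and thickness 24 mm, joined by a core cylinder of radius 39 mm and height 190 mm. The lower flange rests on z = 0 and the three cylinders share a vertical axis.

The spool is on top of the stool.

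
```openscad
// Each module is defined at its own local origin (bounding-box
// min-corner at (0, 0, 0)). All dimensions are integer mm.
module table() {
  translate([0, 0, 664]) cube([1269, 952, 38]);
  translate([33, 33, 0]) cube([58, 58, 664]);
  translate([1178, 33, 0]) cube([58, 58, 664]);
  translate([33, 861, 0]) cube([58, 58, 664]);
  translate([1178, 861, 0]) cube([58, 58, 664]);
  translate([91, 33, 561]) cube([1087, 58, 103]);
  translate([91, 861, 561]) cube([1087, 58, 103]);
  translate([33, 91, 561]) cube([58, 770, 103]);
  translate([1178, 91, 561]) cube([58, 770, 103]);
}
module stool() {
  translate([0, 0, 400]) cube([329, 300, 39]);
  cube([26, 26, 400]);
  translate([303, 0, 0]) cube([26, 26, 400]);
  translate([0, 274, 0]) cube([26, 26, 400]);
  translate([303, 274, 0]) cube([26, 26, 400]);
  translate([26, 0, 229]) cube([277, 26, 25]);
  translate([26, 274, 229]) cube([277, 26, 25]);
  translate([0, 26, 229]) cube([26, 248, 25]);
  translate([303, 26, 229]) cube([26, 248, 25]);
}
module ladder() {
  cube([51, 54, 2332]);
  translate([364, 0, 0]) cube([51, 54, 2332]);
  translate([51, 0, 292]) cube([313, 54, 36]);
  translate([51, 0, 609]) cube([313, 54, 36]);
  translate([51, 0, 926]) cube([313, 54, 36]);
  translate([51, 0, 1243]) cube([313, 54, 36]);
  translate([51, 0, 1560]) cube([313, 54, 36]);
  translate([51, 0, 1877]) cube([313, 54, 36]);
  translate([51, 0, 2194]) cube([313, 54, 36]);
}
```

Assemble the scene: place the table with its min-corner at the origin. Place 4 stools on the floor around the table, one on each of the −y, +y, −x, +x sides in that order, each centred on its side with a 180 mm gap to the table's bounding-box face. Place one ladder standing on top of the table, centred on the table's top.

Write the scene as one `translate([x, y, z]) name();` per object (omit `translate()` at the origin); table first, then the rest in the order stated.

table();
translate([470, -480, 0]) stool();
translate([470, 1132, 0]) stool();
translate([-509, 326, 0]) stool();
translate([1449, 326, 0]) stool();
translate([427, 449, 702]) ladder();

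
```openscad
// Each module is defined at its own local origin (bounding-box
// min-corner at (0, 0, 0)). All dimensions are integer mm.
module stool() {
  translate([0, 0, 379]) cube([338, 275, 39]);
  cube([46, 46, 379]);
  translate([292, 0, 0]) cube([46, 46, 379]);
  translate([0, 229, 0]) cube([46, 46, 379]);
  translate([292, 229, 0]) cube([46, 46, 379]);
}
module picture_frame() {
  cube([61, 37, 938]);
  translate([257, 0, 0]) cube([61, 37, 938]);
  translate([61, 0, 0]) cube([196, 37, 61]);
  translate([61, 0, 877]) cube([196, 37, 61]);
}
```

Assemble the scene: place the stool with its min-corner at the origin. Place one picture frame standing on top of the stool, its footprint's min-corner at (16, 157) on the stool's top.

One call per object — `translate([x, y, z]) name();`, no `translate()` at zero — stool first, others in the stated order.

stool();
translate([16, 157, 418]) picture_frame();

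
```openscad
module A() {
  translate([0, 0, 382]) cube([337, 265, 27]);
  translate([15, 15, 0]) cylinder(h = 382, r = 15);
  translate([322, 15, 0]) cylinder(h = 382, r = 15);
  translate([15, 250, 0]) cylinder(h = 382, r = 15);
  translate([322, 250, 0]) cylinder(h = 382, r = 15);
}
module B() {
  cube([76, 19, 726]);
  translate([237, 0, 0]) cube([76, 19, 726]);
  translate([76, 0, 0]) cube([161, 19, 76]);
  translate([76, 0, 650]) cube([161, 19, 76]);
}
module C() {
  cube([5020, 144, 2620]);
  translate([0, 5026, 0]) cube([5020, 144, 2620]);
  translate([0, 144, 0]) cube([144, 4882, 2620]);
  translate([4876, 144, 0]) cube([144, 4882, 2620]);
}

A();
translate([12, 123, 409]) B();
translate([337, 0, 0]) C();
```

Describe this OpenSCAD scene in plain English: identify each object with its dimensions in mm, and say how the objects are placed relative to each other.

A is a simple wooden stool: a rectangular seat 337 mm (x) by 265 mm (y), 27 mm thick, top face at z = 409 mm, on four round legs, each 30 mm in diameter. The legs rest on z = 0, each leg's axis is inset half a diameter from the nearest pair of seat edges (so the leg's bounding box is flush with the corner).

B is a picture frame with a 161×574 mm rectangular opening (x by z) and a uniform 76 mm border on every side. Frame depth is 19 mm along y. It is built from two vertical stiles running the full outside height and two horizontal rails spanning the gap between the stiles.

C is the wall frame of a small rectangular building: four walls, each 2620 mm tall and 144 mm thick, enclosing a footprint 5020 mm (x) by 5170 mm (y) outside-to-outside, with no floor or roof. The front and back walls (the −y and +y sides) span the full width; the two side walls fit between them.

The picture frame is on top of the stool, centred. The house frame is against the stool's +x side, with their −y faces flush.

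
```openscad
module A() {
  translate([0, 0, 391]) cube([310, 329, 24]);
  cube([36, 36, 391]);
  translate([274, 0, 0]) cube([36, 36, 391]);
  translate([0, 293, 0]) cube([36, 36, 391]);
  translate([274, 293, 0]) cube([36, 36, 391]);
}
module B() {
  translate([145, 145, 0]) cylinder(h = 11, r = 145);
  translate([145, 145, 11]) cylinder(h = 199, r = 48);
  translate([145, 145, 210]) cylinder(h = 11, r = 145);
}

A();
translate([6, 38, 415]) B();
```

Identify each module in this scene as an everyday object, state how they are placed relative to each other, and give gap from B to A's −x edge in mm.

A is a stool. B is a spool. The spool is on top of the stool. The gap from the spool to the stool's −x edge is 6 mm.

The spool's min-x is at 6; the stool's min-x is 0; gap = 6 mm.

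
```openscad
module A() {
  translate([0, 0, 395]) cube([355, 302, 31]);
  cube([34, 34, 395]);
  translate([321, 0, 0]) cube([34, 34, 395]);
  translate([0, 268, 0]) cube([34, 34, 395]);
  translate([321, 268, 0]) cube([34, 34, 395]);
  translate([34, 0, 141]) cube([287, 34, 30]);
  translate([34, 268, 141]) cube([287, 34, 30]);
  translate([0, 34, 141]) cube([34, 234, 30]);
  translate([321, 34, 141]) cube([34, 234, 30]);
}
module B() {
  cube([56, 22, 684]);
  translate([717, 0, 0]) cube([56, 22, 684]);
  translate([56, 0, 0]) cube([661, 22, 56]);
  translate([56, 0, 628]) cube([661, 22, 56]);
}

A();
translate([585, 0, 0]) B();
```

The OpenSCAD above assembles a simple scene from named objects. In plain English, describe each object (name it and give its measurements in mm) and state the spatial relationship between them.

A is a four-legged stool. The seat is a 355×302×31 mm slab whose top surface is at z = 426 mm; four square legs, each 34×34 mm in cross-section, run from the floor (z = 0) to the underside of the seat, each flush with a corner of the seat. Four stretchers, 34 mm wide and 30 mm tall, connect adjacent legs with their undersides at z = 141 mm, each running between the inner faces of the legs it joins and aligned with the legs' outer faces on the other axis.

B is a picture frame with a 661×572 mm rectangular opening (x by z) and a uniform 56 mm border on every side. Frame depth is 22 mm along y. It is built from two vertical stiles running the full outside height and two horizontal rails spanning the gap between the stiles.

The picture frame is on the floor beside the stool on its +x side.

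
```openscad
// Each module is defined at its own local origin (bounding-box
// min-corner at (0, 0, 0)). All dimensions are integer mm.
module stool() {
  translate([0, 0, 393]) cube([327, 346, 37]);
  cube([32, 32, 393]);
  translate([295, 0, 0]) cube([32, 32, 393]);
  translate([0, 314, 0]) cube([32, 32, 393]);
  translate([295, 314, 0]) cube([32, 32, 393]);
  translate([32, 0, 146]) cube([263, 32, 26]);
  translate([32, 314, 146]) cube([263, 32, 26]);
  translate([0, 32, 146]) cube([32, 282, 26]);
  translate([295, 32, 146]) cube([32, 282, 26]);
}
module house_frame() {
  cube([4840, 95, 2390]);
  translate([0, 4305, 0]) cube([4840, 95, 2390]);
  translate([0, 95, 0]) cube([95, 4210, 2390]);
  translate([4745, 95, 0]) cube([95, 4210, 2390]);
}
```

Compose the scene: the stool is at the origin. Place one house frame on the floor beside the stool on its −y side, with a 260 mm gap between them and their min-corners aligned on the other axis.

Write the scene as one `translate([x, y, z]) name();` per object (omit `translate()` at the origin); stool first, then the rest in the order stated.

stool();
translate([0, -4660, 0]) house_frame();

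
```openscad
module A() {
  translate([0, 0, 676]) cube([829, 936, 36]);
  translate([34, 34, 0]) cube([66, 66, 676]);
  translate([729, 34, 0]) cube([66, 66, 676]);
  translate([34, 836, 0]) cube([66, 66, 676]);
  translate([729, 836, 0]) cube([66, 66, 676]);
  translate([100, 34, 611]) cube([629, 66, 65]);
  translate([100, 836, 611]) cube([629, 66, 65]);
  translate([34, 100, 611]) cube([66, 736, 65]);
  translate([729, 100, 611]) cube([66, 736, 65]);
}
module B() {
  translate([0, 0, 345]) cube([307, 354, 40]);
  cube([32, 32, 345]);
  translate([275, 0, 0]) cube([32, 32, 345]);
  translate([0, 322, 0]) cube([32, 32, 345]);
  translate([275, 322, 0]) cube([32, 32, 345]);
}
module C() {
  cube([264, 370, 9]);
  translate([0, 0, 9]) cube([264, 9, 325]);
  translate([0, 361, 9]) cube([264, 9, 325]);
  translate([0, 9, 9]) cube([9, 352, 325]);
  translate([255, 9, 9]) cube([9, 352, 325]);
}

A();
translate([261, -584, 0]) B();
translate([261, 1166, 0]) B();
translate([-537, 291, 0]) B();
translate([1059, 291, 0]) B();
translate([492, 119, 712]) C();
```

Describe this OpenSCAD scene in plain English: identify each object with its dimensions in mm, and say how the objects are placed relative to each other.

A is a rectangular dining table. The top is 829×936×36 mm with its upper surface at z = 712 mm. It stands on four 66×66 mm square legs, each inset 34 mm from the nearest pair of top edges, running from the floor to the underside of the top. Four apron rails, 66 mm thick and 65 mm tall, run between adjacent legs with their top edges flush with the underside of the top and their outer faces flush with the legs' outer faces.

B is a four-legged stool. The seat is a 307×354×40 mm slab whose top surface is at z = 385 mm; four square legs, each 32×32 mm in cross-section, run from the floor (z = 0) to the underside of the seat, each flush with a corner of the seat.

C is an open storage box with external size 264×370×334 mm and wall thickness 9 mm (the base is also 9 mm thick). The base covers the whole footprint; the four walls stand on the base, with the y-facing walls full-width and the x-facing walls fitting between their inner faces.

Four stools sit around the table at the −y, +y, −x, +x sides. The open box is on top of the table.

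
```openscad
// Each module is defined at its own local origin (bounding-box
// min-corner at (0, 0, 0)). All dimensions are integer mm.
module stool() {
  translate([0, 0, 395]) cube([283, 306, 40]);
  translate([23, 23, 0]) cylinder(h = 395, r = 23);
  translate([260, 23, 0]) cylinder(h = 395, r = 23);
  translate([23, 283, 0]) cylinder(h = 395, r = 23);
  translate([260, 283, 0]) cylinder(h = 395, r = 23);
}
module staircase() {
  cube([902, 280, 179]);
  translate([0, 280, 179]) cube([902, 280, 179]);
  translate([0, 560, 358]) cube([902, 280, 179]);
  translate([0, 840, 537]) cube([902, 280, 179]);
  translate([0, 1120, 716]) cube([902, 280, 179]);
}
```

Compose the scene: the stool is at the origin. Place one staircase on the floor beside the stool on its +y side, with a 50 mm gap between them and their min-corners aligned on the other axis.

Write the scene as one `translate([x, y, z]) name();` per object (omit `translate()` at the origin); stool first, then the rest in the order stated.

stool();
translate([0, 356, 0]) staircase();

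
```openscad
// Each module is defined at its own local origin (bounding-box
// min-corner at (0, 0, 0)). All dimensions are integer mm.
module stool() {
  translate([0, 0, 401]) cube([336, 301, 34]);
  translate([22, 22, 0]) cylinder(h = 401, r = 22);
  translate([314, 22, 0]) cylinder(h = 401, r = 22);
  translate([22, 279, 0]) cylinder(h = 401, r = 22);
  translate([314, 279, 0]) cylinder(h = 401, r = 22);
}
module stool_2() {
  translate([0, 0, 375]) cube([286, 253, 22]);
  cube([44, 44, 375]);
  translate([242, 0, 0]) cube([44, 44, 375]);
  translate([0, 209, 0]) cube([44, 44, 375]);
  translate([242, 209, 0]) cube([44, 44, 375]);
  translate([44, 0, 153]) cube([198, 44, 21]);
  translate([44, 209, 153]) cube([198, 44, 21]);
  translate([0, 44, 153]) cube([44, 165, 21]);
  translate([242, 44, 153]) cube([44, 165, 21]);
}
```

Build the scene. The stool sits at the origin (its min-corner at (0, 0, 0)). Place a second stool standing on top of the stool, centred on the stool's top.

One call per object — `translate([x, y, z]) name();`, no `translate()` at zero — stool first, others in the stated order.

stool();
translate([25, 24, 435]) stool_2();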